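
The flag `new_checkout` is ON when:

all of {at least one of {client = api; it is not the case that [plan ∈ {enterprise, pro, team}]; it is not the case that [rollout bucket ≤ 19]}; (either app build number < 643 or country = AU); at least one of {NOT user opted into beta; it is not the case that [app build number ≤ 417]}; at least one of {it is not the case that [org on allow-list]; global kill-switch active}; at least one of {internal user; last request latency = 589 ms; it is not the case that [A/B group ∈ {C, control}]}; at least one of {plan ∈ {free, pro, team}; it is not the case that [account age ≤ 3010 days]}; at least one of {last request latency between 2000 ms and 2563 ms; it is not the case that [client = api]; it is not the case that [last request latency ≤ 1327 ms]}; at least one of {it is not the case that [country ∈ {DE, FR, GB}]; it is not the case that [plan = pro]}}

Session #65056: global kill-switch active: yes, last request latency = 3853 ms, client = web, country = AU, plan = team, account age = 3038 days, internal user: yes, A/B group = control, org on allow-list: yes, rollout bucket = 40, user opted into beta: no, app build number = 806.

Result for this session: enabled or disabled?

Enabled

Atomic conditions:
  client = api: web == api is false
  plan ∈ {enterprise, pro, team}: team is in the set → true
  rollout bucket ≤ 19: 40 ≤ 19 is false
  app build number < 643: 806 < 643 is false
  country = AU: AU == AU is true
  NOT user opted into beta: no → true
  app build number ≤ 417: 806 ≤ 417 is false
  org on allow-list: yes → true
  global kill-switch active: yes → true
  internal user: yes → true
  last request latency = 589 ms: 3853 == 589 is false
  A/B group ∈ {C, control}: control is in the set → true
  plan ∈ {free, pro, team}: team is in the set → true
  account age ≤ 3010 days: 3038 ≤ 3010 is false
  last request latency between 2000 ms and 2563 ms: 3853 in [2000, 2563] is false
  last request latency ≤ 1327 ms: 3853 ≤ 1327 is false
  country ∈ {DE, FR, GB}: AU is not in the set → false
  plan = pro: team == pro is false
Combine:
[1.2] NOT true = false
[1.3] NOT false = true
[1] false OR false OR true = true
[2] false OR true = true
[3.2] NOT false = true
[3] true OR true = true
[4.1] NOT true = false
[4] false OR true = true
[5.3] NOT true = false
[5] true OR false OR false = true
[6.2] NOT false = true
[6] true OR true = true
[7.2] NOT false = true
[7.3] NOT false = true
[7] false OR true OR true = true
[8.1] NOT false = true
[8.2] NOT false = true
[8] true OR true = true
[root] true AND true AND true AND true AND true AND true AND true AND true = true
Overall: true → enabled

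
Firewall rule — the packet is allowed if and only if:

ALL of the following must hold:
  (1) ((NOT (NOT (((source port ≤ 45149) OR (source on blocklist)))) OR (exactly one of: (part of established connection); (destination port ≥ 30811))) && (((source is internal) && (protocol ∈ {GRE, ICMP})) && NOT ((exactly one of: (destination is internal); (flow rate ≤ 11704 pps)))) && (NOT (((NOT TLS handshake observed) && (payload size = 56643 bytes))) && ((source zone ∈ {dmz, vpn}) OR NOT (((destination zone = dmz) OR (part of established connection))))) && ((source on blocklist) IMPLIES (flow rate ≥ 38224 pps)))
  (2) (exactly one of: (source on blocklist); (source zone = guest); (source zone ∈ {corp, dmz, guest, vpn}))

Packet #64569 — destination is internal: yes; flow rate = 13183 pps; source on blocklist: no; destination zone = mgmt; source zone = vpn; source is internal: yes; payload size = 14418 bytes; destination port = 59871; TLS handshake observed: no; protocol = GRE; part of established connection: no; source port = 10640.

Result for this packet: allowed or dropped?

Dropped

Atomic conditions:
  source port ≤ 45149: 10640 ≤ 45149 is true
  source on blocklist: no → false
  part of established connection: no → false
  destination port ≥ 30811: 59871 ≥ 30811 is true
  source is internal: yes → true
  protocol ∈ {GRE, ICMP}: GRE is in the set → true
  destination is internal: yes → true
  flow rate ≤ 11704 pps: 13183 ≤ 11704 is false
  NOT TLS handshake observed: no → true
  payload size = 56643 bytes: 14418 == 56643 is false
  source zone ∈ {dmz, vpn}: vpn is in the set → true
  destination zone = dmz: mgmt == dmz is false
  flow rate ≥ 38224 pps: 13183 ≥ 38224 is false
  source zone = guest: vpn == guest is false
  source zone ∈ {corp, dmz, guest, vpn}: vpn is in the set → true
Combine:
[1.1.1.1.1] true OR false = true
[1.1.1.1] NOT true = false
[1.1.1] NOT false = true
[1.1.2] exactly-one(false, true) = true
[1.1] true OR true = true
[1.2.1] true AND true = true
[1.2.2.1] exactly-one(true, false) = true
[1.2.2] NOT true = false
[1.2] true AND false = false
[1.3.1.1] true AND false = false
[1.3.1] NOT false = true
[1.3.2.2.1] false OR false = false
[1.3.2.2] NOT false = true
[1.3.2] true OR true = true
[1.3] true AND true = true
[1.4] false → false (antecedent false ⇒ implication holds) = true
[1] true AND false AND true AND true = false
[2] exactly-one(false, false, true) = true
[root] false AND true = false
Overall: false → dropped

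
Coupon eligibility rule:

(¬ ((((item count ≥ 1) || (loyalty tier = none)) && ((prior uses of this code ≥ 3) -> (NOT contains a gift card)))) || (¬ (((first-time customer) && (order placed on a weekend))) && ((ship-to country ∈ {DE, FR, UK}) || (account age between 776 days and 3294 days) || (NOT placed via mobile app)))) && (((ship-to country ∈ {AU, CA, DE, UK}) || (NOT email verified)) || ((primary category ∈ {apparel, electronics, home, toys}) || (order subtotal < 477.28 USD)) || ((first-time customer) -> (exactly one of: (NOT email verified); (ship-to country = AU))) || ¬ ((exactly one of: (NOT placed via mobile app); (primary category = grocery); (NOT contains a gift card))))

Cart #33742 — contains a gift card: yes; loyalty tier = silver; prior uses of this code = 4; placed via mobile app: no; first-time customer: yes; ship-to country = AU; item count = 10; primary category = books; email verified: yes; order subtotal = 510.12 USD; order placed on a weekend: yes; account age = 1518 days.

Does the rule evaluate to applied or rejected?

Applied

Atomic conditions:
  item count ≥ 1: 10 ≥ 1 is true
  loyalty tier = none: silver == none is false
  prior uses of this code ≥ 3: 4 ≥ 3 is true
  NOT contains a gift card: yes → false
  first-time customer: yes → true
  order placed on a weekend: yes → true
  ship-to country ∈ {DE, FR, UK}: AU is not in the set → false
  account age between 776 days and 3294 days: 1518 in [776, 3294] is true
  NOT placed via mobile app: no → true
  ship-to country ∈ {AU, CA, DE, UK}: AU is in the set → true
  NOT email verified: yes → false
  primary category ∈ {apparel, electronics, home, toys}: books is not in the set → false
  order subtotal < 477.28 USD: 510.12 < 477.28 is false
  ship-to country = AU: AU == AU is true
  primary category = grocery: books == grocery is false
Combine:
[1.1.1.1] true OR false = true
[1.1.1.2] true → false = false
[1.1.1] true AND false = false
[1.1] NOT false = true
[1.2.1.1] true AND true = true
[1.2.1] NOT true = false
[1.2.2] false OR true OR true = true
[1.2] false AND true = false
[1] true OR false = true
[2.1] true OR false = true
[2.2] false OR false = false
[2.3.2] exactly-one(false, true) = true
[2.3] true → true = true
[2.4.1] exactly-one(true, false, false) = true
[2.4] NOT true = false
[2] true OR false OR true OR false = true
[root] true AND true = true
Overall: true → applied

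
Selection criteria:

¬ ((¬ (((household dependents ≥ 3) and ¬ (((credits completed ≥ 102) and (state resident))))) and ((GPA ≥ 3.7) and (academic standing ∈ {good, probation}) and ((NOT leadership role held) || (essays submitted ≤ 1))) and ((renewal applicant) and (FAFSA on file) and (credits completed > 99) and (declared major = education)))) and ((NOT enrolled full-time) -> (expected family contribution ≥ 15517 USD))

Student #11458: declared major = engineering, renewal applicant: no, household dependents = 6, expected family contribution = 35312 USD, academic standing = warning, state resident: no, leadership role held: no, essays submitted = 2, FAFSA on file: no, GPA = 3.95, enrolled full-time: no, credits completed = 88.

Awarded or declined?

Atomic conditions:
  household dependents ≥ 3: 6 ≥ 3 is true
  credits completed ≥ 102: 88 ≥ 102 is false
  state resident: no → false
  GPA ≥ 3.7: 3.95 ≥ 3.7 is true
  academic standing ∈ {good, probation}: warning is not in the set → false
  NOT leadership role held: no → true
  essays submitted ≤ 1: 2 ≤ 1 is false
  renewal applicant: no → false
  FAFSA on file: no → false
  credits completed > 99: 88 > 99 is false
  declared major = education: engineering == education is false
  NOT enrolled full-time: no → true
  expected family contribution ≥ 15517 USD: 35312 ≥ 15517 is true
Combine:
[1.1.1.1.2.1] false AND false = false
[1.1.1.1.2] NOT false = true
[1.1.1.1] true AND true = true
[1.1.1] NOT true = false
[1.1.2.3] true OR false = true
[1.1.2] true AND false AND true = false
[1.1.3] false AND false AND false AND false = false
[1.1] false AND false AND false = false
[1] NOT false = true
[2] true → true = true
[root] true AND true = true
Overall: true → awarded

Awarded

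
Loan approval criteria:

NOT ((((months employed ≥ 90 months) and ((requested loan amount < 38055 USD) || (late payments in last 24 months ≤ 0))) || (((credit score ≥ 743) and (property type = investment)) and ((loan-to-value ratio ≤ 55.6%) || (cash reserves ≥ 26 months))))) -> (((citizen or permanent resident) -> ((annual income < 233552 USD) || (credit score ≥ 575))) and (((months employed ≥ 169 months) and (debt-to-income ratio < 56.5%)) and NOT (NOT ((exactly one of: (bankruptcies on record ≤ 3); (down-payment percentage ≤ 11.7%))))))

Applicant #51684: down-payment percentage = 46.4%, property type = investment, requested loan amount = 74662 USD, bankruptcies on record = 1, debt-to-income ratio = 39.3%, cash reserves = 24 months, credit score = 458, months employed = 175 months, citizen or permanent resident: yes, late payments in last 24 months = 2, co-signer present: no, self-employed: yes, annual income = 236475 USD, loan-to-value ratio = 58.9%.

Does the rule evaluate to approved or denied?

Atomic conditions:
  months employed ≥ 90 months: 175 ≥ 90 is true
  requested loan amount < 38055 USD: 74662 < 38055 is false
  late payments in last 24 months ≤ 0: 2 ≤ 0 is false
  credit score ≥ 743: 458 ≥ 743 is false
  property type = investment: investment == investment is true
  loan-to-value ratio ≤ 55.6%: 58.9 ≤ 55.6 is false
  cash reserves ≥ 26 months: 24 ≥ 26 is false
  citizen or permanent resident: yes → true
  annual income < 233552 USD: 236475 < 233552 is false
  credit score ≥ 575: 458 ≥ 575 is false
  months employed ≥ 169 months: 175 ≥ 169 is true
  debt-to-income ratio < 56.5%: 39.3 < 56.5 is true
  bankruptcies on record ≤ 3: 1 ≤ 3 is true
  down-payment percentage ≤ 11.7%: 46.4 ≤ 11.7 is false
Combine:
[1.1.1.2] false OR false = false
[1.1.1] true AND false = false
[1.1.2.1] false AND true = false
[1.1.2.2] false OR false = false
[1.1.2] false AND false = false
[1.1] false OR false = false
[1] NOT false = true
[2.1.2] false OR false = false
[2.1] true → false = false
[2.2.1] true AND true = true
[2.2.2.1.1] exactly-one(true, false) = true
[2.2.2.1] NOT true = false
[2.2.2] NOT false = true
[2.2] true AND true = true
[2] false AND true = false
[root] true → false = false
Overall: false → denied

Denied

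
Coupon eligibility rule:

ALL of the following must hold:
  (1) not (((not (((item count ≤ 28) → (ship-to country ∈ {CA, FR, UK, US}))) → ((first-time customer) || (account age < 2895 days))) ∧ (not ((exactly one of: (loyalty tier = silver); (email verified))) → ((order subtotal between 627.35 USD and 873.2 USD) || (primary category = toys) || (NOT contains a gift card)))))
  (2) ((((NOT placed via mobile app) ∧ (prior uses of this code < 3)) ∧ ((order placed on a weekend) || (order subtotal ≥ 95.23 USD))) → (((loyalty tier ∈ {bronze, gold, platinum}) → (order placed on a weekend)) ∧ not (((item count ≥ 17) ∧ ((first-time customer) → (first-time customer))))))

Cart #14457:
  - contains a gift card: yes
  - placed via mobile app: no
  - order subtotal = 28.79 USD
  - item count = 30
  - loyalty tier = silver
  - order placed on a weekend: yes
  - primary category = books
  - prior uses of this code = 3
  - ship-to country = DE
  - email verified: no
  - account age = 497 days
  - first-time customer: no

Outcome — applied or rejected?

Atomic conditions:
  item count ≤ 28: 30 ≤ 28 is false
  ship-to country ∈ {CA, FR, UK, US}: DE is not in the set → false
  first-time customer: no → false
  account age < 2895 days: 497 < 2895 is true
  loyalty tier = silver: silver == silver is true
  email verified: no → false
  order subtotal between 627.35 USD and 873.2 USD: 28.79 in [627.35, 873.2] is false
  primary category = toys: books == toys is false
  NOT contains a gift card: yes → false
  NOT placed via mobile app: no → true
  prior uses of this code < 3: 3 < 3 is false
  order placed on a weekend: yes → true
  order subtotal ≥ 95.23 USD: 28.79 ≥ 95.23 is false
  loyalty tier ∈ {bronze, gold, platinum}: silver is not in the set → false
  item count ≥ 17: 30 ≥ 17 is true
Combine:
[1.1.1.1.1] false → false (antecedent false ⇒ implication holds) = true
[1.1.1.1] NOT true = false
[1.1.1.2] false OR true = true
[1.1.1] false → true (antecedent false ⇒ implication holds) = true
[1.1.2.1.1] exactly-one(true, false) = true
[1.1.2.1] NOT true = false
[1.1.2.2] false OR false OR false = false
[1.1.2] false → false (antecedent false ⇒ implication holds) = true
[1.1] true AND true = true
[1] NOT true = false
[2.1.1] true AND false = false
[2.1.2] true OR false = true
[2.1] false AND true = false
[2.2.1] false → true (antecedent false ⇒ implication holds) = true
[2.2.2.1.2] false → false (antecedent false ⇒ implication holds) = true
[2.2.2.1] true AND true = true
[2.2.2] NOT true = false
[2.2] true AND false = false
[2] false → false (antecedent false ⇒ implication holds) = true
[root] false AND true = false
Overall: false → rejected

Rejected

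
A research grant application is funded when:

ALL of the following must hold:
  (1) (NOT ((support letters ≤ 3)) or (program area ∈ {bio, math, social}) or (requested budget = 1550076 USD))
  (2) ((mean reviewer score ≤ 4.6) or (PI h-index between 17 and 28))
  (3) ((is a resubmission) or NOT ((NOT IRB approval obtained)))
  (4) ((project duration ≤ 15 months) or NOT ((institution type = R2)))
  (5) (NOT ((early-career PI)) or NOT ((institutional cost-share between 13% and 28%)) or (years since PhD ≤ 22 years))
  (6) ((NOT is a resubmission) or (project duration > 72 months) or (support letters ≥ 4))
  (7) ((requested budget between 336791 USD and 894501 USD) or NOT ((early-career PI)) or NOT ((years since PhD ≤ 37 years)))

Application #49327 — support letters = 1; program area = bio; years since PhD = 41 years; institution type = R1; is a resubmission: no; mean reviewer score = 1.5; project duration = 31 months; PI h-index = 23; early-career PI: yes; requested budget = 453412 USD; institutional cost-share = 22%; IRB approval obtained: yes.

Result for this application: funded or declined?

Atomic conditions:
  support letters ≤ 3: 1 ≤ 3 is true
  program area ∈ {bio, math, social}: bio is in the set → true
  requested budget = 1550076 USD: 453412 == 1550076 is false
  mean reviewer score ≤ 4.6: 1.5 ≤ 4.6 is true
  PI h-index between 17 and 28: 23 in [17, 28] is true
  is a resubmission: no → false
  NOT IRB approval obtained: yes → false
  project duration ≤ 15 months: 31 ≤ 15 is false
  institution type = R2: R1 == R2 is false
  early-career PI: yes → true
  institutional cost-share between 13% and 28%: 22 in [13, 28] is true
  years since PhD ≤ 22 years: 41 ≤ 22 is false
  NOT is a resubmission: no → true
  project duration > 72 months: 31 > 72 is false
  support letters ≥ 4: 1 ≥ 4 is false
  requested budget between 336791 USD and 894501 USD: 453412 in [336791, 894501] is true
  years since PhD ≤ 37 years: 41 ≤ 37 is false
Combine:
[1.1] NOT true = false
[1] false OR true OR false = true
[2] true OR true = true
[3.2] NOT false = true
[3] false OR true = true
[4.2] NOT false = true
[4] false OR true = true
[5.1] NOT true = false
[5.2] NOT true = false
[5] false OR false OR false = false
[6] true OR false OR false = true
[7.2] NOT true = false
[7.3] NOT false = true
[7] true OR false OR true = true
[root] true AND true AND true AND true AND false AND true AND true = false
Overall: false → declined

Declined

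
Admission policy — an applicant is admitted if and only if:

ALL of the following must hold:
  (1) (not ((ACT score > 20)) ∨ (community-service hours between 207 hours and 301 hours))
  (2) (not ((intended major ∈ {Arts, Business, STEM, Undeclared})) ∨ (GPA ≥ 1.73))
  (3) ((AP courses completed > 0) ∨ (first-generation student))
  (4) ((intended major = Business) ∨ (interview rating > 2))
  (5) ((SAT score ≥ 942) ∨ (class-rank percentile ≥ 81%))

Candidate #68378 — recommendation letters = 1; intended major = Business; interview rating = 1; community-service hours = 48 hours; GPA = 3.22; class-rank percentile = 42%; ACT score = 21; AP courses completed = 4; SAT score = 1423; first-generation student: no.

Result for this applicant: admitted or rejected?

Atomic conditions:
  ACT score > 20: 21 > 20 is true
  community-service hours between 207 hours and 301 hours: 48 in [207, 301] is false
  intended major ∈ {Arts, Business, STEM, Undeclared}: Business is in the set → true
  GPA ≥ 1.73: 3.22 ≥ 1.73 is true
  AP courses completed > 0: 4 > 0 is true
  first-generation student: no → false
  intended major = Business: Business == Business is true
  interview rating > 2: 1 > 2 is false
  SAT score ≥ 942: 1423 ≥ 942 is true
  class-rank percentile ≥ 81%: 42 ≥ 81 is false
Combine:
[1.1] NOT true = false
[1] false OR false = false
[2.1] NOT true = false
[2] false OR true = true
[3] true OR false = true
[4] true OR false = true
[5] true OR false = true
[root] false AND true AND true AND true AND true = false
Overall: false → rejected

Rejected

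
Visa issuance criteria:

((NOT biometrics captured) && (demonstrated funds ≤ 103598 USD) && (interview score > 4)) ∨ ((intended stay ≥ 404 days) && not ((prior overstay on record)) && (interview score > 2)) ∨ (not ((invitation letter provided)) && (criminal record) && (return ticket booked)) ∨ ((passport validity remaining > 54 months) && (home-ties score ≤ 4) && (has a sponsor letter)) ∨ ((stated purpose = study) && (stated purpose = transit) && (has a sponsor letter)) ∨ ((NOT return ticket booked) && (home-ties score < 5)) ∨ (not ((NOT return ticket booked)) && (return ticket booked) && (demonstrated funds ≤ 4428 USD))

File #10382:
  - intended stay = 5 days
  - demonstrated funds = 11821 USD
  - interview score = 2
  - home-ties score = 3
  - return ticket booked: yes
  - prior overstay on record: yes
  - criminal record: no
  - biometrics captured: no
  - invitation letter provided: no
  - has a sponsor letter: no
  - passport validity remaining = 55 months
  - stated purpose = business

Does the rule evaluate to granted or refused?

Atomic conditions:
  NOT biometrics captured: no → true
  demonstrated funds ≤ 103598 USD: 11821 ≤ 103598 is true
  interview score > 4: 2 > 4 is false
  intended stay ≥ 404 days: 5 ≥ 404 is false
  prior overstay on record: yes → true
  interview score > 2: 2 > 2 is false
  invitation letter provided: no → false
  criminal record: no → false
  return ticket booked: yes → true
  passport validity remaining > 54 months: 55 > 54 is true
  home-ties score ≤ 4: 3 ≤ 4 is true
  has a sponsor letter: no → false
  stated purpose = study: business == study is false
  stated purpose = transit: business == transit is false
  NOT return ticket booked: yes → false
  home-ties score < 5: 3 < 5 is true
  demonstrated funds ≤ 4428 USD: 11821 ≤ 4428 is false
Combine:
[1] true AND true AND false = false
[2.2] NOT true = false
[2] false AND false AND false = false
[3.1] NOT false = true
[3] true AND false AND true = false
[4] true AND true AND false = false
[5] false AND false AND false = false
[6] false AND true = false
[7.1] NOT false = true
[7] true AND true AND false = false
[root] false OR false OR false OR false OR false OR false OR false = false
Overall: false → refused

Refused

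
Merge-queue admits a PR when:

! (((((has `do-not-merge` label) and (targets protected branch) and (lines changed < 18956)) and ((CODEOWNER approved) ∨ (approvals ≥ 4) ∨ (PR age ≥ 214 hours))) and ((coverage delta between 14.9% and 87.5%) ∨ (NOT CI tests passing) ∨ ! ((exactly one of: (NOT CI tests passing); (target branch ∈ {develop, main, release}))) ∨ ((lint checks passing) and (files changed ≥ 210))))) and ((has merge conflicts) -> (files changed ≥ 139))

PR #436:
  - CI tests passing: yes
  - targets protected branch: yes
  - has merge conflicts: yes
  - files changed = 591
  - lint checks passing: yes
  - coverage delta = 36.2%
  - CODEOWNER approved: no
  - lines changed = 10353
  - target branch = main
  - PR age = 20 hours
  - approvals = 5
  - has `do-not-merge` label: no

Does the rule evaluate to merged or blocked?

Atomic conditions:
  has `do-not-merge` label: no → false
  targets protected branch: yes → true
  lines changed < 18956: 10353 < 18956 is true
  CODEOWNER approved: no → false
  approvals ≥ 4: 5 ≥ 4 is true
  PR age ≥ 214 hours: 20 ≥ 214 is false
  coverage delta between 14.9% and 87.5%: 36.2 in [14.9, 87.5] is true
  NOT CI tests passing: yes → false
  target branch ∈ {develop, main, release}: main is in the set → true
  lint checks passing: yes → true
  files changed ≥ 210: 591 ≥ 210 is true
  has merge conflicts: yes → true
  files changed ≥ 139: 591 ≥ 139 is true
Combine:
[1.1.1.1] false AND true AND true = false
[1.1.1.2] false OR true OR false = true
[1.1.1] false AND true = false
[1.1.2.3.1] exactly-one(false, true) = true
[1.1.2.3] NOT true = false
[1.1.2.4] true AND true = true
[1.1.2] true OR false OR false OR true = true
[1.1] false AND true = false
[1] NOT false = true
[2] true → true = true
[root] true AND true = true
Overall: true → merged

Merged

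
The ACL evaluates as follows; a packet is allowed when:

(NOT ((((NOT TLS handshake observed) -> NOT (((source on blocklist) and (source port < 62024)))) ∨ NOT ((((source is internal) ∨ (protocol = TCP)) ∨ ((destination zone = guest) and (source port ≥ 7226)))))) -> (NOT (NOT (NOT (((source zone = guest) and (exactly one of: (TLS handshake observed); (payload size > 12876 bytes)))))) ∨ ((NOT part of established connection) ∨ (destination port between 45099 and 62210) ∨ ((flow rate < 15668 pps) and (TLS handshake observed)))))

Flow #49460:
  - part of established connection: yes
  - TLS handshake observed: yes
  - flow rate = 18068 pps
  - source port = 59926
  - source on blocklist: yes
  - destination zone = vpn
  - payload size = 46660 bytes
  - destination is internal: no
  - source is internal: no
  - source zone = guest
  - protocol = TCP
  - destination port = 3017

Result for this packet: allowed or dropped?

Allowed

Atomic conditions:
  NOT TLS handshake observed: yes → false
  source on blocklist: yes → true
  source port < 62024: 59926 < 62024 is true
  source is internal: no → false
  protocol = TCP: TCP == TCP is true
  destination zone = guest: vpn == guest is false
  source port ≥ 7226: 59926 ≥ 7226 is true
  source zone = guest: guest == guest is true
  TLS handshake observed: yes → true
  payload size > 12876 bytes: 46660 > 12876 is true
  NOT part of established connection: yes → false
  destination port between 45099 and 62210: 3017 in [45099, 62210] is false
  flow rate < 15668 pps: 18068 < 15668 is false
Combine:
[1.1.1.2.1] true AND true = true
[1.1.1.2] NOT true = false
[1.1.1] false → false (antecedent false ⇒ implication holds) = true
[1.1.2.1.1] false OR true = true
[1.1.2.1.2] false AND true = false
[1.1.2.1] true OR false = true
[1.1.2] NOT true = false
[1.1] true OR false = true
[1] NOT true = false
[2.1.1.1.1.2] exactly-one(true, true) = false
[2.1.1.1.1] true AND false = false
[2.1.1.1] NOT false = true
[2.1.1] NOT true = false
[2.1] NOT false = true
[2.2.3] false AND true = false
[2.2] false OR false OR false = false
[2] true OR false = true
[root] false → true (antecedent false ⇒ implication holds) = true
Overall: true → allowed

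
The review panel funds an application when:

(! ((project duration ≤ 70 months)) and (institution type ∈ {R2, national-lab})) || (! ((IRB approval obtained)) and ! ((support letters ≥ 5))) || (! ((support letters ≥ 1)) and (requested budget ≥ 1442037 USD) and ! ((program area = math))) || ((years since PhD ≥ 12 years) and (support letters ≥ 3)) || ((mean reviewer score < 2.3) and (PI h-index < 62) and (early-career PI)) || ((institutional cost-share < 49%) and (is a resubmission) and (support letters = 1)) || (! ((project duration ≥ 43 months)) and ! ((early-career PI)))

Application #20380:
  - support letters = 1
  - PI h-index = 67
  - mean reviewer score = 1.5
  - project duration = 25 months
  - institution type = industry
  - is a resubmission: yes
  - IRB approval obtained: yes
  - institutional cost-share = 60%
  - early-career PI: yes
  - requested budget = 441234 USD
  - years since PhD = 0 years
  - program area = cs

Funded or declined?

Atomic conditions:
  project duration ≤ 70 months: 25 ≤ 70 is true
  institution type ∈ {R2, national-lab}: industry is not in the set → false
  IRB approval obtained: yes → true
  support letters ≥ 5: 1 ≥ 5 is false
  support letters ≥ 1: 1 ≥ 1 is true
  requested budget ≥ 1442037 USD: 441234 ≥ 1442037 is false
  program area = math: cs == math is false
  years since PhD ≥ 12 years: 0 ≥ 12 is false
  support letters ≥ 3: 1 ≥ 3 is false
  mean reviewer score < 2.3: 1.5 < 2.3 is true
  PI h-index < 62: 67 < 62 is false
  early-career PI: yes → true
  institutional cost-share < 49%: 60 < 49 is false
  is a resubmission: yes → true
  support letters = 1: 1 == 1 is true
  project duration ≥ 43 months: 25 ≥ 43 is false
Combine:
[1.1] NOT true = false
[1] false AND false = false
[2.1] NOT true = false
[2.2] NOT false = true
[2] false AND true = false
[3.1] NOT true = false
[3.3] NOT false = true
[3] false AND false AND true = false
[4] false AND false = false
[5] true AND false AND true = false
[6] false AND true AND true = false
[7.1] NOT false = true
[7.2] NOT true = false
[7] true AND false = false
[root] false OR false OR false OR false OR false OR false OR false = false
Overall: false → declined

Declined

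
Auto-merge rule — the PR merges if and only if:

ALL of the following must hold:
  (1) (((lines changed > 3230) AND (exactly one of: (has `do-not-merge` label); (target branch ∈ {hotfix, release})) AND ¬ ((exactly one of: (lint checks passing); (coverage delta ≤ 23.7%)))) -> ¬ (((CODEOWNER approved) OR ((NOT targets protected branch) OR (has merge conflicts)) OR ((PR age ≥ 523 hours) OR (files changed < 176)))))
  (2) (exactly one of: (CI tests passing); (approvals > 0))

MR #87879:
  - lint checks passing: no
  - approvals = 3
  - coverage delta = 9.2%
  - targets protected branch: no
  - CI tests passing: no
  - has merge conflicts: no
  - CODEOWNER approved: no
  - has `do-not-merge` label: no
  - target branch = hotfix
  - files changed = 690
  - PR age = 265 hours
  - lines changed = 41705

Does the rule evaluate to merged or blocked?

Merged

Atomic conditions:
  lines changed > 3230: 41705 > 3230 is true
  has `do-not-merge` label: no → false
  target branch ∈ {hotfix, release}: hotfix is in the set → true
  lint checks passing: no → false
  coverage delta ≤ 23.7%: 9.2 ≤ 23.7 is true
  CODEOWNER approved: no → false
  NOT targets protected branch: no → true
  has merge conflicts: no → false
  PR age ≥ 523 hours: 265 ≥ 523 is false
  files changed < 176: 690 < 176 is false
  CI tests passing: no → false
  approvals > 0: 3 > 0 is true
Combine:
[1.1.2] exactly-one(false, true) = true
[1.1.3.1] exactly-one(false, true) = true
[1.1.3] NOT true = false
[1.1] true AND true AND false = false
[1.2.1.2] true OR false = true
[1.2.1.3] false OR false = false
[1.2.1] false OR true OR false = true
[1.2] NOT true = false
[1] false → false (antecedent false ⇒ implication holds) = true
[2] exactly-one(false, true) = true
[root] true AND true = true
Overall: true → merged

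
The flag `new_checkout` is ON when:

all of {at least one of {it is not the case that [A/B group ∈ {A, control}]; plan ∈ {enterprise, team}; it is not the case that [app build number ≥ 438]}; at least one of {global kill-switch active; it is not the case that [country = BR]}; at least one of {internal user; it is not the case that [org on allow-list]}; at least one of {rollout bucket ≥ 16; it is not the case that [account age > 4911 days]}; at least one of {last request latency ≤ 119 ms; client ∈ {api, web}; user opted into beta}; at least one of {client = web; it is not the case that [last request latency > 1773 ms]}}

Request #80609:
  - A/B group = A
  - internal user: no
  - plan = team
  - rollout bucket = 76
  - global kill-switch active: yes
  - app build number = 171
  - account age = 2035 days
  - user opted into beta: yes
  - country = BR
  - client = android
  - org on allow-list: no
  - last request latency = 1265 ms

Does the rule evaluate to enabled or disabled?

Atomic conditions:
  A/B group ∈ {A, control}: A is in the set → true
  plan ∈ {enterprise, team}: team is in the set → true
  app build number ≥ 438: 171 ≥ 438 is false
  global kill-switch active: yes → true
  country = BR: BR == BR is true
  internal user: no → false
  org on allow-list: no → false
  rollout bucket ≥ 16: 76 ≥ 16 is true
  account age > 4911 days: 2035 > 4911 is false
  last request latency ≤ 119 ms: 1265 ≤ 119 is false
  client ∈ {api, web}: android is not in the set → false
  user opted into beta: yes → true
  client = web: android == web is false
  last request latency > 1773 ms: 1265 > 1773 is false
Combine:
[1.1] NOT true = false
[1.3] NOT false = true
[1] false OR true OR true = true
[2.2] NOT true = false
[2] true OR false = true
[3.2] NOT false = true
[3] false OR true = true
[4.2] NOT false = true
[4] true OR true = true
[5] false OR false OR true = true
[6.2] NOT false = true
[6] false OR true = true
[root] true AND true AND true AND true AND true AND true = true
Overall: true → enabled

Enabled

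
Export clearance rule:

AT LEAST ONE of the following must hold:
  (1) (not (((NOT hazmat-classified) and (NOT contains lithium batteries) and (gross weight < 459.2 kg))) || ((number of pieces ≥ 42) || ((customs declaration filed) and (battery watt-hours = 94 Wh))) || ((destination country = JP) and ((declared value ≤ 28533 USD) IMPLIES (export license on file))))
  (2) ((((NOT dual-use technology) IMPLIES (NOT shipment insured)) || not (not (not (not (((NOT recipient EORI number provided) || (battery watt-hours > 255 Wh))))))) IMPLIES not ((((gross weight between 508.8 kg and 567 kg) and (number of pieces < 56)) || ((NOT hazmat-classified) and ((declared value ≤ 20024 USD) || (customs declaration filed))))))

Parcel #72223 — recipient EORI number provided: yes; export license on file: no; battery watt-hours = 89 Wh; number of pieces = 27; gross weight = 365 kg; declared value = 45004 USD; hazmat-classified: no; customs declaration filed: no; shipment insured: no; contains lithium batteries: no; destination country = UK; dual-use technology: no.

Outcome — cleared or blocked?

Atomic conditions:
  NOT hazmat-classified: no → true
  NOT contains lithium batteries: no → true
  gross weight < 459.2 kg: 365 < 459.2 is true
  number of pieces ≥ 42: 27 ≥ 42 is false
  customs declaration filed: no → false
  battery watt-hours = 94 Wh: 89 == 94 is false
  destination country = JP: UK == JP is false
  declared value ≤ 28533 USD: 45004 ≤ 28533 is false
  export license on file: no → false
  NOT dual-use technology: no → true
  NOT shipment insured: no → true
  NOT recipient EORI number provided: yes → false
  battery watt-hours > 255 Wh: 89 > 255 is false
  gross weight between 508.8 kg and 567 kg: 365 in [508.8, 567] is false
  number of pieces < 56: 27 < 56 is true
  declared value ≤ 20024 USD: 45004 ≤ 20024 is false
Combine:
[1.1.1] true AND true AND true = true
[1.1] NOT true = false
[1.2.2] false AND false = false
[1.2] false OR false = false
[1.3.2] false → false (antecedent false ⇒ implication holds) = true
[1.3] false AND true = false
[1] false OR false OR false = false
[2.1.1] true → true = true
[2.1.2.1.1.1.1] false OR false = false
[2.1.2.1.1.1] NOT false = true
[2.1.2.1.1] NOT true = false
[2.1.2.1] NOT false = true
[2.1.2] NOT true = false
[2.1] true OR false = true
[2.2.1.1] false AND true = false
[2.2.1.2.2] false OR false = false
[2.2.1.2] true AND false = false
[2.2.1] false OR false = false
[2.2] NOT false = true
[2] true → true = true
[root] false OR true = true
Overall: true → cleared

Cleared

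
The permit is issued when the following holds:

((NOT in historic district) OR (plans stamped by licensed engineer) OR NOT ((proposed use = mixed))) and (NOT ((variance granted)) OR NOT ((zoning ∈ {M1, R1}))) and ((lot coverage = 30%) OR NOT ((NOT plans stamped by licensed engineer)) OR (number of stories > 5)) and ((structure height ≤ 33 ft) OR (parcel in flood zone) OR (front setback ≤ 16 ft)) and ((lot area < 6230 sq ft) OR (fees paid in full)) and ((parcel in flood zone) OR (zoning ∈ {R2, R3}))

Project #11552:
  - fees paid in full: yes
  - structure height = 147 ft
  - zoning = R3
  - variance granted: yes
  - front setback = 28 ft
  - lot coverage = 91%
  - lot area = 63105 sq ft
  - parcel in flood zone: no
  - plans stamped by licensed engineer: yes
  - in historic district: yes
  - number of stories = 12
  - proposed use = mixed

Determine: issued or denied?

Denied

Atomic conditions:
  NOT in historic district: yes → false
  plans stamped by licensed engineer: yes → true
  proposed use = mixed: mixed == mixed is true
  variance granted: yes → true
  zoning ∈ {M1, R1}: R3 is not in the set → false
  lot coverage = 30%: 91 == 30 is false
  NOT plans stamped by licensed engineer: yes → false
  number of stories > 5: 12 > 5 is true
  structure height ≤ 33 ft: 147 ≤ 33 is false
  parcel in flood zone: no → false
  front setback ≤ 16 ft: 28 ≤ 16 is false
  lot area < 6230 sq ft: 63105 < 6230 is false
  fees paid in full: yes → true
  zoning ∈ {R2, R3}: R3 is in the set → true
Combine:
[1.3] NOT true = false
[1] false OR true OR false = true
[2.1] NOT true = false
[2.2] NOT false = true
[2] false OR true = true
[3.2] NOT false = true
[3] false OR true OR true = true
[4] false OR false OR false = false
[5] false OR true = true
[6] false OR true = true
[root] true AND true AND true AND false AND true AND true = false
Overall: false → denied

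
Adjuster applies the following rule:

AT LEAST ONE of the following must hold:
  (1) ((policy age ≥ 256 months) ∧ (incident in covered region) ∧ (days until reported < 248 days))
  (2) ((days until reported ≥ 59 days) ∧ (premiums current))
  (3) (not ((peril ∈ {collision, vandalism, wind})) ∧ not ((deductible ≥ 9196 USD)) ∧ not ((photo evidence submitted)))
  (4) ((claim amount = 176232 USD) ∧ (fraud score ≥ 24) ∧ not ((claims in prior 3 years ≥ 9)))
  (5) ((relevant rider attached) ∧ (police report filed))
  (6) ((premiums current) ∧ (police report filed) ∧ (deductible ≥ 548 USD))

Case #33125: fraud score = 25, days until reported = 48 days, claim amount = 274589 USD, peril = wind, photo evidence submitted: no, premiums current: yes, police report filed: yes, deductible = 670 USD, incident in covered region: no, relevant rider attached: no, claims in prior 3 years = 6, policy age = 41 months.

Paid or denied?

Atomic conditions:
  policy age ≥ 256 months: 41 ≥ 256 is false
  incident in covered region: no → false
  days until reported < 248 days: 48 < 248 is true
  days until reported ≥ 59 days: 48 ≥ 59 is false
  premiums current: yes → true
  peril ∈ {collision, vandalism, wind}: wind is in the set → true
  deductible ≥ 9196 USD: 670 ≥ 9196 is false
  photo evidence submitted: no → false
  claim amount = 176232 USD: 274589 == 176232 is false
  fraud score ≥ 24: 25 ≥ 24 is true
  claims in prior 3 years ≥ 9: 6 ≥ 9 is false
  relevant rider attached: no → false
  police report filed: yes → true
  deductible ≥ 548 USD: 670 ≥ 548 is true
Combine:
[1] false AND false AND true = false
[2] false AND true = false
[3.1] NOT true = false
[3.2] NOT false = true
[3.3] NOT false = true
[3] false AND true AND true = false
[4.3] NOT false = true
[4] false AND true AND true = false
[5] false AND true = false
[6] true AND true AND true = true
[root] false OR false OR false OR false OR false OR true = true
Overall: true → paid

Paid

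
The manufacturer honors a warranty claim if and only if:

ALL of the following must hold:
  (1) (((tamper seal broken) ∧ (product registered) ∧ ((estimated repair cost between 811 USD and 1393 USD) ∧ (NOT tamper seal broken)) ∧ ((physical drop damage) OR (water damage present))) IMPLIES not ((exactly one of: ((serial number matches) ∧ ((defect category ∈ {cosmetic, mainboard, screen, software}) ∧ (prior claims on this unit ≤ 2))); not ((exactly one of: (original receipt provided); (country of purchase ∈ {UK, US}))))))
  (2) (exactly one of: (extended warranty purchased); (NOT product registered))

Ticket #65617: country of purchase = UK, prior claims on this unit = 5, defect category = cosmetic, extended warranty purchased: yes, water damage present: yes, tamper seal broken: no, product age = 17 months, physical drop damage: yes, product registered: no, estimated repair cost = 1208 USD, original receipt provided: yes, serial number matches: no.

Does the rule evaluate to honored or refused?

Atomic conditions:
  tamper seal broken: no → false
  product registered: no → false
  estimated repair cost between 811 USD and 1393 USD: 1208 in [811, 1393] is true
  NOT tamper seal broken: no → true
  physical drop damage: yes → true
  water damage present: yes → true
  serial number matches: no → false
  defect category ∈ {cosmetic, mainboard, screen, software}: cosmetic is in the set → true
  prior claims on this unit ≤ 2: 5 ≤ 2 is false
  original receipt provided: yes → true
  country of purchase ∈ {UK, US}: UK is in the set → true
  extended warranty purchased: yes → true
  NOT product registered: no → true
Combine:
[1.1.3] true AND true = true
[1.1.4] true OR true = true
[1.1] false AND false AND true AND true = false
[1.2.1.1.2] true AND false = false
[1.2.1.1] false AND false = false
[1.2.1.2.1] exactly-one(true, true) = false
[1.2.1.2] NOT false = true
[1.2.1] exactly-one(false, true) = true
[1.2] NOT true = false
[1] false → false (antecedent false ⇒ implication holds) = true
[2] exactly-one(true, true) = false
[root] true AND false = false
Overall: false → refused

Refused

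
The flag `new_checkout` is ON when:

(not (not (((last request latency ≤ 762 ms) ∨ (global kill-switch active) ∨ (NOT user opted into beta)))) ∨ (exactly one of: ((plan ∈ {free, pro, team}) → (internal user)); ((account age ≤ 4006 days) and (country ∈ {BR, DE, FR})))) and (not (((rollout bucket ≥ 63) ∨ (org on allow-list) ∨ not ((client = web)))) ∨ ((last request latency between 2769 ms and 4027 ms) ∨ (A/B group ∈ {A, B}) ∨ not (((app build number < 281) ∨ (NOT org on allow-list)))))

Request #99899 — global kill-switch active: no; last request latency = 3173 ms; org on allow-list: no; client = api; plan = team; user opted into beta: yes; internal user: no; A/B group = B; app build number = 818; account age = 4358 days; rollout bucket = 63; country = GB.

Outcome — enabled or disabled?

Atomic conditions:
  last request latency ≤ 762 ms: 3173 ≤ 762 is false
  global kill-switch active: no → false
  NOT user opted into beta: yes → false
  plan ∈ {free, pro, team}: team is in the set → true
  internal user: no → false
  account age ≤ 4006 days: 4358 ≤ 4006 is false
  country ∈ {BR, DE, FR}: GB is not in the set → false
  rollout bucket ≥ 63: 63 ≥ 63 is true
  org on allow-list: no → false
  client = web: api == web is false
  last request latency between 2769 ms and 4027 ms: 3173 in [2769, 4027] is true
  A/B group ∈ {A, B}: B is in the set → true
  app build number < 281: 818 < 281 is false
  NOT org on allow-list: no → true
Combine:
[1.1.1.1] false OR false OR false = false
[1.1.1] NOT false = true
[1.1] NOT true = false
[1.2.1] true → false = false
[1.2.2] false AND false = false
[1.2] exactly-one(false, false) = false
[1] false OR false = false
[2.1.1.3] NOT false = true
[2.1.1] true OR false OR true = true
[2.1] NOT true = false
[2.2.3.1] false OR true = true
[2.2.3] NOT true = false
[2.2] true OR true OR false = true
[2] false OR true = true
[root] false AND true = false
Overall: false → disabled

Disabled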